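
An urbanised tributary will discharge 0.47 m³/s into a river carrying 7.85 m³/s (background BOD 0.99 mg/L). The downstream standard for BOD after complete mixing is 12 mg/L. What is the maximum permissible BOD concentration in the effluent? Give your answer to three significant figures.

196 mg/L

At the limit, (Qr·Cr + Qe·Cₑ)/(Qr + Qe) = 12:
Cₑ = (8.320·12 − 7.850·0.9900) / 0.4700 = 195.9 mg/L.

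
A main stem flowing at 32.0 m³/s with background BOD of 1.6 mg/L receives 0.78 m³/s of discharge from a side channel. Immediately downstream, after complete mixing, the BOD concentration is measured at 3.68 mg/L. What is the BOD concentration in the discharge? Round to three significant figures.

Mass balance: 32.00·1.600 + 0.7800·Cₑ = 32.78·3.680
→ Cₑ = (32.78·3.680 − 32.00·1.600) / 0.7800 = 89.01 mg/L.

89.0 mg/L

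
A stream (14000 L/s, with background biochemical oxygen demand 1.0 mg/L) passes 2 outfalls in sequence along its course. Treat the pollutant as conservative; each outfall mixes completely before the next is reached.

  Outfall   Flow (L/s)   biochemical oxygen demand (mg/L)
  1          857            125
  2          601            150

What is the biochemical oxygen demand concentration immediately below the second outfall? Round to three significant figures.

Below outfall 1: Q → 14860 L/s, C = (14000·1.000 + 857.0·125.0)/14860 = 8.153 mg/L.
Below outfall 2: Q → 15460 L/s, C = (14860·8.153 + 601.0·150.0)/15460 = 13.67 mg/L.

13.7 mg/L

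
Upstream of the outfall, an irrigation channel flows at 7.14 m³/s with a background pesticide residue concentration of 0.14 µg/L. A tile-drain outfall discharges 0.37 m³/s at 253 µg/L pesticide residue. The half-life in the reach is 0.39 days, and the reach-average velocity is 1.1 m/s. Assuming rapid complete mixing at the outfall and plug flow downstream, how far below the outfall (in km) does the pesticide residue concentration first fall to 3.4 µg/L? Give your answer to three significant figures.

70.0 km

Flow-weighted average: C = (7.140·0.1400 + 0.3700·253.0) / 7.510 = 94.61/7.510 = 12.60 µg/L.
Half-life 0.39 d → k = ln 2 / 0.39 = 1.777 d⁻¹.
Set 12.60·exp(−k·t) = 3.4 → t = ln(12.60/3.4)/k = 63670 s = 17.69 h.
Distance = v·t = 1.1·63670 = 70040 m = 70.04 km.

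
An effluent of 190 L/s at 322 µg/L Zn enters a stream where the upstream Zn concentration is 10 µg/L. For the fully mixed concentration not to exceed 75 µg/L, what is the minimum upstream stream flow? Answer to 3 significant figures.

Set C_mix = 75: (Q·10.00 + 190.0·322.0) / (Q + 190.0) = 75
→ Q = 190.0·(322.0 − 75)/(75 − 10.00) = 722.0 L/s.

722 L/s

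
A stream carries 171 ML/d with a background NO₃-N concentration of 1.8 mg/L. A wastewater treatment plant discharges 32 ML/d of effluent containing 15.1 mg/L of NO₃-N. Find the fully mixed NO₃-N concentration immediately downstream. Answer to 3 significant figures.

Flow-weighted average: C = (171.0·1.800 + 32.00·15.10) / 203.0 = 791.0/203.0 = 3.897 mg/L.

3.90 mg/L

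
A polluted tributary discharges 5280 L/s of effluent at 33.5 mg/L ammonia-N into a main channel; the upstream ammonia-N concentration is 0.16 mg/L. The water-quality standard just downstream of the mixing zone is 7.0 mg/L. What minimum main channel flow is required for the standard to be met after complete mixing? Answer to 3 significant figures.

Set C_mix = 7.0: (Q·0.1600 + 5280·33.50) / (Q + 5280) = 7.0
→ Q = 5280·(33.50 − 7.0)/(7.0 − 0.1600) = 20460 L/s.

20500 L/s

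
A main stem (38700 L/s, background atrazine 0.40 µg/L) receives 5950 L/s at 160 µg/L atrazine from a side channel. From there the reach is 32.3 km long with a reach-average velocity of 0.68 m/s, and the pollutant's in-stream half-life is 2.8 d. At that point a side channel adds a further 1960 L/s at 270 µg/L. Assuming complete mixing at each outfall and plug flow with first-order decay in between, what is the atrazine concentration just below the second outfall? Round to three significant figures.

After mixing, C = (38700·0.4000 + 5950·160.0) / 44650 = 967500/44650 = 21.67 µg/L; combined flow 44650 L/s.
Travel time t = 32.3·1000 / 0.68 = 47500 s = 13.19 h.
Half-life 2.8 d → k = ln 2 / 2.8 = 0.2476 d⁻¹.
Decay over the reach: 21.67·exp(−kt) = 21.67·0.8728 = 18.91 µg/L.
At the second outfall, C = (44650·18.91 + 1960·270.0) / (44650 + 1960) = 29.47 µg/L.

29.5 µg/L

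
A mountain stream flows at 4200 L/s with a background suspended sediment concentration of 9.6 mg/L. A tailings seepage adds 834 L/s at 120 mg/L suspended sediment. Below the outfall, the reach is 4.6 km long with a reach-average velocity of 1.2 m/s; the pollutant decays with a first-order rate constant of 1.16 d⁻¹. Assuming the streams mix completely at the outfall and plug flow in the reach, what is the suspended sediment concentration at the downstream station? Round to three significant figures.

After mixing, C = (4200·9.600 + 834.0·120.0) / 5034 = 140400/5034 = 27.89 mg/L.
Travel time t = 4.6·1000 / 1.2 = 3833 s = 1.065 h.
After decay, C = 27.89 × e^(−kt) = 27.89 × 0.9498 = 26.49 mg/L.

26.5 mg/L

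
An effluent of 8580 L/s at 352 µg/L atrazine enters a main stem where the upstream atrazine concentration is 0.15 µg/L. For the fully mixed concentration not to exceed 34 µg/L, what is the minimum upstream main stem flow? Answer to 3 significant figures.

Set C_mix = 34: (Q·0.1500 + 8580·352.0) / (Q + 8580) = 34
→ Q = 8580·(352.0 − 34)/(34 − 0.1500) = 80600 L/s.

80600 L/s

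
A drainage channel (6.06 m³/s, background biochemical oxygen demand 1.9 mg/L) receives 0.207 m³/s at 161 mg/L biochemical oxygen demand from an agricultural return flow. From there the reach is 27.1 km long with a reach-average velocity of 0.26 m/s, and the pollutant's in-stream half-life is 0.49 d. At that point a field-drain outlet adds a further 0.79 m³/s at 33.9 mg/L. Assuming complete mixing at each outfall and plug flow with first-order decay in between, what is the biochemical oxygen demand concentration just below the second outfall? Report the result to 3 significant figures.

Mixed concentration C = ΣQC/ΣQ = (6.060·1.900 + 0.2070·161.0) / 6.267 = 44.84/6.267 = 7.155 mg/L; combined flow 6.267 m³/s.
Travel time t = 27.1·1000 / 0.26 = 104200 s = 28.95 h.
Half-life 0.49 d → k = ln 2 / 0.49 = 1.415 d⁻¹.
Applying C = C₀e^(−kt): 7.155 × 0.1815 = 1.299 mg/L.
At the second outfall, C = (6.267·1.299 + 0.7900·33.90) / (6.267 + 0.7900) = 4.948 mg/L.

4.95 mg/L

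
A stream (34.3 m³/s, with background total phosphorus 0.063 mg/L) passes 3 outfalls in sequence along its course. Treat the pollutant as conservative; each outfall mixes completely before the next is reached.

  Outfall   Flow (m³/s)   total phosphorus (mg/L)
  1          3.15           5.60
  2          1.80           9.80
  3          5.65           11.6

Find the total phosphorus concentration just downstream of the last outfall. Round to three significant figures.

Below outfall 1: Q → 37.45 m³/s, C = (34.30·0.06300 + 3.150·5.600)/37.45 = 0.5287 mg/L.
Below outfall 2: Q → 39.25 m³/s, C = (37.45·0.5287 + 1.800·9.800)/39.25 = 0.9539 mg/L.
Below outfall 3: Q → 44.90 m³/s, C = (39.25·0.9539 + 5.650·11.60)/44.90 = 2.294 mg/L.

2.29 mg/L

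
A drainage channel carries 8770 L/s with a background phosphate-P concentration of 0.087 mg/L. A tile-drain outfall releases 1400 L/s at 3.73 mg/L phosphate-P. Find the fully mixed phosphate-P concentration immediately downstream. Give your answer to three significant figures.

0.588 mg/L

Conservation of mass: C = (8770·0.08700 + 1400·3.730) / 10170 = 5985/10170 = 0.5885 mg/L.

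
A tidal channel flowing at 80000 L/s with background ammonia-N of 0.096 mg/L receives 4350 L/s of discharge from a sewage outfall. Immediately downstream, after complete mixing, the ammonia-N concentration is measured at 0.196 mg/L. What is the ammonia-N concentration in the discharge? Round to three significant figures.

2.04 mg/L

Mass balance: 80000·0.09600 + 4350·Cₑ = 84350·0.1960
→ Cₑ = (84350·0.1960 − 80000·0.09600) / 4350 = 2.035 mg/L.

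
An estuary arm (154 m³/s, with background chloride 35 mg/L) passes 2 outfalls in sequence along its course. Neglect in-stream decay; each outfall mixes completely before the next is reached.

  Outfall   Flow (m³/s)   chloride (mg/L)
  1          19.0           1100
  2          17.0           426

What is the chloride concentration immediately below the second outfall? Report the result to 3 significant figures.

Below outfall 1: Q → 173.0 m³/s, C = (154.0·35.00 + 19.00·1100)/173.0 = 152.0 mg/L.
Below outfall 2: Q → 190.0 m³/s, C = (173.0·152.0 + 17.00·426.0)/190.0 = 176.5 mg/L.

176 mg/L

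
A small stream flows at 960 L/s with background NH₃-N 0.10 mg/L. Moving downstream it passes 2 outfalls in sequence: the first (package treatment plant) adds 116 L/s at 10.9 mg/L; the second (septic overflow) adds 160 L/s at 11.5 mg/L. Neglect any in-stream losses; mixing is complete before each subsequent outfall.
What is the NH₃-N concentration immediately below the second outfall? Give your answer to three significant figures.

Outfall 1: combined Q = 1076 L/s; C = (960.0·0.1000 + 116.0·10.90)/1076 = 1.264 mg/L.
Outfall 2: combined Q = 1236 L/s; C = (1076·1.264 + 160.0·11.50)/1236 = 2.589 mg/L.

2.59 mg/L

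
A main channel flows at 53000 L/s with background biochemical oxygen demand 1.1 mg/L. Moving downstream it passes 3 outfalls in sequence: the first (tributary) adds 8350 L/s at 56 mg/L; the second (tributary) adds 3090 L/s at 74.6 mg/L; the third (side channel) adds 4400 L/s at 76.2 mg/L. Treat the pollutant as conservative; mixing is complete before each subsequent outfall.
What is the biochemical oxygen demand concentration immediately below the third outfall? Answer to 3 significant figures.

After outfall 1: Q = 53000 + 8350 = 61350 L/s; C = (53000·1.100 + 8350·56.00)/61350 = 8.572 mg/L.
After outfall 2: Q = 61350 + 3090 = 64440 L/s; C = (61350·8.572 + 3090·74.60)/64440 = 11.74 mg/L.
After outfall 3: Q = 64440 + 4400 = 68840 L/s; C = (64440·11.74 + 4400·76.20)/68840 = 15.86 mg/L.

15.9 mg/L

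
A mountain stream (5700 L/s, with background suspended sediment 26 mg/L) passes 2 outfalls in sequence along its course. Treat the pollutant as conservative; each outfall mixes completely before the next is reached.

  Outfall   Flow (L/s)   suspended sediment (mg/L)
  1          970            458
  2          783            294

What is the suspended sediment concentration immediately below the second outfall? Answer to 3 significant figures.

110 mg/L

After outfall 1: Q = 5700 + 970.0 = 6670 L/s; C = (5700·26.00 + 970.0·458.0)/6670 = 88.82 mg/L.
After outfall 2: Q = 6670 + 783.0 = 7453 L/s; C = (6670·88.82 + 783.0·294.0)/7453 = 110.4 mg/L.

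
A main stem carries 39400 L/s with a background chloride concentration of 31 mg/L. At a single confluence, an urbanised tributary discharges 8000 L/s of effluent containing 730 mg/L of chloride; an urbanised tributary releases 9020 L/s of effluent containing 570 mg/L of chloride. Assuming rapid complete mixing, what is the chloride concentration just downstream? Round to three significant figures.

Flow-weighted average: C = (39400·31.00 + 8000·730.0 + 9020·570.0) / 56420 = 12200000/56420 = 216.3 mg/L.

216 mg/L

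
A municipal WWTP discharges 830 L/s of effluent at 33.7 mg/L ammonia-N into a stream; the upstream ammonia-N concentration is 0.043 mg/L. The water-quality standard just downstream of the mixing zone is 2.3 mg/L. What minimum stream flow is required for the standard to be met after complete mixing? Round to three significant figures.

Set C_mix = 2.3: (Q·0.04300 + 830.0·33.70) / (Q + 830.0) = 2.3
→ Q = 830.0·(33.70 − 2.3)/(2.3 − 0.04300) = 11550 L/s.

11500 L/s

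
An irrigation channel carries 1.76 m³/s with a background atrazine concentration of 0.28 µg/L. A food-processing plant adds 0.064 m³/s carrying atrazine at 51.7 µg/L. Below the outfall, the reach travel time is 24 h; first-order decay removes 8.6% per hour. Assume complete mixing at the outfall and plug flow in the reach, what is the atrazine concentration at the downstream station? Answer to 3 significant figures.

0.241 µg/L

Mixed concentration C = ΣQC/ΣQ = (1.760·0.2800 + 0.06400·51.70) / 1.824 = 3.802/1.824 = 2.084 µg/L.
8.6%/h lost → k = −ln(1 − 0.086) = 0.08992 h⁻¹.
First-order decay: C = 2.084·exp(−k·t) = 2.084·0.1155 = 0.2408 µg/L.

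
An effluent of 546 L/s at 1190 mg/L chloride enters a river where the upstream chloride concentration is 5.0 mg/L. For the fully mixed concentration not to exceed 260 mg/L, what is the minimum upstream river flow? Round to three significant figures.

1990 L/s

Set C_mix = 260: (Q·5.000 + 546.0·1190) / (Q + 546.0) = 260
→ Q = 546.0·(1190 − 260)/(260 − 5.000) = 1991 L/s.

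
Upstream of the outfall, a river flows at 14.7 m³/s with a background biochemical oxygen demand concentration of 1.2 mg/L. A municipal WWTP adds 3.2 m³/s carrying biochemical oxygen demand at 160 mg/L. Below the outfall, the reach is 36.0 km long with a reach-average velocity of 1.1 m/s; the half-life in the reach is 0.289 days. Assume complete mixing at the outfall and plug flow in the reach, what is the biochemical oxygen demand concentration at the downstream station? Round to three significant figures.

11.9 mg/L

After mixing, C = (14.70·1.200 + 3.200·160.0) / 17.90 = 529.6/17.90 = 29.59 mg/L.
Travel time t = 36.0·1000 / 1.1 = 32730 s = 9.091 h.
Half-life 0.289 d → k = ln 2 / 0.289 = 2.398 d⁻¹.
Decay over the reach: 29.59·exp(−kt) = 29.59·0.4031 = 11.93 mg/L.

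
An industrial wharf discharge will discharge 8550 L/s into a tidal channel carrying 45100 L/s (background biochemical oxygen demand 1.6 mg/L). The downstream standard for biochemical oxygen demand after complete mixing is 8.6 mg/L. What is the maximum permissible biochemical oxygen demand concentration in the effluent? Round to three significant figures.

At the limit, (Qr·Cr + Qe·Cₑ)/(Qr + Qe) = 8.6:
Cₑ = (53650·8.6 − 45100·1.600) / 8550 = 45.52 mg/L.

45.5 mg/L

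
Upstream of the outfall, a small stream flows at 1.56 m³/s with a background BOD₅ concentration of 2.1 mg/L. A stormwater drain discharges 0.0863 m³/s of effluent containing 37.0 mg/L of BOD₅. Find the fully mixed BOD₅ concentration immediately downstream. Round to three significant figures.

Conservation of mass: C = (1.560·2.100 + 0.08630·37.00) / 1.646 = 6.469/1.646 = 3.929 mg/L.

3.93 mg/L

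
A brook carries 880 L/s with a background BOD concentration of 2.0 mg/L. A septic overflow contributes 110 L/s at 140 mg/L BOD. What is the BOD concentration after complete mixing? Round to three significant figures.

17.3 mg/L

Mixed concentration C = ΣQC/ΣQ = (880.0·2.000 + 110.0·140.0) / 990.0 = 17160/990.0 = 17.33 mg/L.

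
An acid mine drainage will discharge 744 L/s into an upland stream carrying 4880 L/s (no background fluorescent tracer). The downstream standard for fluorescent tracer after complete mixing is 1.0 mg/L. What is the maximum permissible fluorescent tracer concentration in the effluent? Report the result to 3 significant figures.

At the limit, (Qr·Cr + Qe·Cₑ)/(Qr + Qe) = 1.0:
Cₑ = (5624·1.0 − 4880·0) / 744.0 = 7.559 mg/L.

7.56 mg/L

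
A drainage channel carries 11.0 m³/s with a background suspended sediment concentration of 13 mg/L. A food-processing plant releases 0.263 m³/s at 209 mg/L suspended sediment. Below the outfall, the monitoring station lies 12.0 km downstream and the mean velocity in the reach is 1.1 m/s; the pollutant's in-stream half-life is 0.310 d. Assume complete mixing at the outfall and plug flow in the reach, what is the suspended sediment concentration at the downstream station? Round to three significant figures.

13.3 mg/L

Mass balance: C = (11.00·13.00 + 0.2630·209.0) / 11.26 = 198.0/11.26 = 17.58 mg/L.
Travel time t = 12.0·1000 / 1.1 = 10910 s = 3.030 h.
Half-life 0.310 d → k = ln 2 / 0.310 = 2.236 d⁻¹.
Applying C = C₀e^(−kt): 17.58 × 0.7540 = 13.25 mg/L.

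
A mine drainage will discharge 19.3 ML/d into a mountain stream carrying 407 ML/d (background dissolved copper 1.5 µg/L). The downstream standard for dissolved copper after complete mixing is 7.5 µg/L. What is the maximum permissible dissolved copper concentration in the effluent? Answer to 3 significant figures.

134 µg/L

At the limit, (Qr·Cr + Qe·Cₑ)/(Qr + Qe) = 7.5:
Cₑ = (426.3·7.5 − 407.0·1.500) / 19.30 = 134.0 µg/L.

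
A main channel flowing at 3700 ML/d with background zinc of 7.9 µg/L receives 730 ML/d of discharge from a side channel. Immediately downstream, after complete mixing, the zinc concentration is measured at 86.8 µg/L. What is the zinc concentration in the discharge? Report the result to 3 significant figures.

487 µg/L

Mass balance: 3700·7.900 + 730.0·Cₑ = 4430·86.80
→ Cₑ = (4430·86.80 − 3700·7.900) / 730.0 = 486.7 µg/L.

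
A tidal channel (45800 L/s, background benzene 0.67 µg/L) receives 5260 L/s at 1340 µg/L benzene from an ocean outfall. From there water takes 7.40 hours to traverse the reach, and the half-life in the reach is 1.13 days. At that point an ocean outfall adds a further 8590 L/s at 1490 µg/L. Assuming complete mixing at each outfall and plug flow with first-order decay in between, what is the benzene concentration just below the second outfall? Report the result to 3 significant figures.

313 µg/L

Flow-weighted average: C = (45800·0.6700 + 5260·1340) / 51060 = 7079000/51060 = 138.6 µg/L; combined flow 51060 L/s.
Half-life 1.13 d → k = ln 2 / 1.13 = 0.6134 d⁻¹.
Applying C = C₀e^(−kt): 138.6 × 0.8277 = 114.8 µg/L.
At the second outfall, C = (51060·114.8 + 8590·1490) / (51060 + 8590) = 312.8 µg/L.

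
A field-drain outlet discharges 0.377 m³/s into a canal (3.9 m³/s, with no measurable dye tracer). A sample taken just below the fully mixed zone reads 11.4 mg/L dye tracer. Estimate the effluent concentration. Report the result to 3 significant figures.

129 mg/L

Mass balance: 3.900·0 + 0.3770·Cₑ = 4.277·11.40
→ Cₑ = (4.277·11.40 − 3.900·0) / 0.3770 = 129.3 mg/L.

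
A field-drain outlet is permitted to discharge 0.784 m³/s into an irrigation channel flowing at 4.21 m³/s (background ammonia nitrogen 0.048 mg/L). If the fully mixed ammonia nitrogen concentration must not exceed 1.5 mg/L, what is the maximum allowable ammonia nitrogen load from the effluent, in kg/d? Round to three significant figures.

Mass balance at the limit: 4.210·0.04800 + 0.7840·Cₑ = 4.994·1.5 → Cₑ = 9.297 mg/L.
Load = 0.7840 m³/s × 9.297 g/m³ × 86 400 s/d = 629.8 kg/d.

630 kg/d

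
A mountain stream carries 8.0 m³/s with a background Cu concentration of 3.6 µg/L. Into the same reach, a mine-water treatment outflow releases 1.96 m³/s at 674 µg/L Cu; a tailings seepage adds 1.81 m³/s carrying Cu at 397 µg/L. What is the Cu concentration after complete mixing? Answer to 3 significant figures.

Conservation of mass: C = (8.000·3.600 + 1.960·674.0 + 1.810·397.0) / 11.77 = 2068/11.77 = 175.7 µg/L.

176 µg/L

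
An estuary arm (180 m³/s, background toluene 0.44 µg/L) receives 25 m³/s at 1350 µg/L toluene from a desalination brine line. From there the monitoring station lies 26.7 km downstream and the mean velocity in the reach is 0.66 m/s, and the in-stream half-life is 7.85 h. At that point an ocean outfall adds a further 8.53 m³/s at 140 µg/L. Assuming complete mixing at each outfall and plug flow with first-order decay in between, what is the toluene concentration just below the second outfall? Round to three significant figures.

Conservation of mass: C = (180.0·0.4400 + 25.00·1350) / 205.0 = 33830/205.0 = 165.0 µg/L; combined flow 205.0 m³/s.
Travel time t = 26.7·1000 / 0.66 = 40450 s = 11.24 h.
Half-life 7.85 h → k = ln 2 / 7.85 = 0.08830 h⁻¹ = 2.119 d⁻¹.
Applying C = C₀e^(−kt): 165.0 × 0.3707 = 61.18 µg/L.
Second outfall: C = (205.0·61.18 + 8.530·140.0)/213.5 = 64.33 µg/L.

64.3 µg/L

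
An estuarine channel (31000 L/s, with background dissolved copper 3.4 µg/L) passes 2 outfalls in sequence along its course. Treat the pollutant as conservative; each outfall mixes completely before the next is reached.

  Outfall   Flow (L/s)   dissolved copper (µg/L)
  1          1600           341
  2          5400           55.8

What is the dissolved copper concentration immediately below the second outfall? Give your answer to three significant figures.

Outfall 1: combined Q = 32600 L/s; C = (31000·3.400 + 1600·341.0)/32600 = 19.97 µg/L.
Outfall 2: combined Q = 38000 L/s; C = (32600·19.97 + 5400·55.80)/38000 = 25.06 µg/L.

25.1 µg/L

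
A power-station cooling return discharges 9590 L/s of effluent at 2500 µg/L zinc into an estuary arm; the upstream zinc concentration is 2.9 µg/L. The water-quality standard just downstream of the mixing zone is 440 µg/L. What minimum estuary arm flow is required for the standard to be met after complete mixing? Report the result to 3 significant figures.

Set C_mix = 440: (Q·2.900 + 9590·2500) / (Q + 9590) = 440
→ Q = 9590·(2500 − 440)/(440 − 2.900) = 45200 L/s.

45200 L/s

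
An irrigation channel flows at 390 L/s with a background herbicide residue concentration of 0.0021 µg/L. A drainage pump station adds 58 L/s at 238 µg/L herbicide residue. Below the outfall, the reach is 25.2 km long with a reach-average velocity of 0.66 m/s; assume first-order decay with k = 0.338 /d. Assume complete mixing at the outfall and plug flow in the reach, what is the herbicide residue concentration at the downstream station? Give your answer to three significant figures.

26.5 µg/L

Conservation of mass: C = (390.0·0.002100 + 58.00·238.0) / 448.0 = 13800/448.0 = 30.81 µg/L.
Travel time t = 25.2·1000 / 0.66 = 38180 s = 10.61 h.
Decay over the reach: 30.81·exp(−kt) = 30.81·0.8613 = 26.54 µg/L.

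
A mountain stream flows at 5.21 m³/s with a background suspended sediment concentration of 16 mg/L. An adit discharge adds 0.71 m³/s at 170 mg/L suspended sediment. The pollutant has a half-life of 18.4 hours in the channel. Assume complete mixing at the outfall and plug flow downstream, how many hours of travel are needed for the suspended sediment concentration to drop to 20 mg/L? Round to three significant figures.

14.4 h

Mixed concentration C = ΣQC/ΣQ = (5.210·16.00 + 0.7100·170.0) / 5.920 = 204.1/5.920 = 34.47 mg/L.
Half-life 18.4 h → k = ln 2 / 18.4 = 0.03767 h⁻¹ = 0.9041 d⁻¹.
34.47·exp(−k·t) = 20 → t = ln(34.47/20)/k = 52020 s = 14.45 h.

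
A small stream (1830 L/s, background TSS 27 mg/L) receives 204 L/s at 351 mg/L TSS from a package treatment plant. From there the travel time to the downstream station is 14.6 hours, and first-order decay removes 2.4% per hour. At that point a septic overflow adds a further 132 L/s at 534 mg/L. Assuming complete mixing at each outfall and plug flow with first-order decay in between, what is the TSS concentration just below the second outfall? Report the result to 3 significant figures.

Flow-weighted average: C = (1830·27.00 + 204.0·351.0) / 2034 = 121000/2034 = 59.50 mg/L; combined flow 2034 L/s.
2.4%/h lost → k = −ln(1 − 0.024) = 0.02429 h⁻¹.
First-order decay: C = 59.50·exp(−k·t) = 59.50·0.7014 = 41.73 mg/L.
Second outfall: C = (2034·41.73 + 132.0·534.0)/2166 = 71.73 mg/L.

71.7 mg/L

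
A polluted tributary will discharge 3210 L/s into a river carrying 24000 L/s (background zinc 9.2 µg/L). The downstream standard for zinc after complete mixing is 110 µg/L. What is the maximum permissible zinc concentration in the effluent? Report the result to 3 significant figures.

864 µg/L

At the limit, (Qr·Cr + Qe·Cₑ)/(Qr + Qe) = 110:
Cₑ = (27210·110 − 24000·9.200) / 3210 = 863.6 µg/L.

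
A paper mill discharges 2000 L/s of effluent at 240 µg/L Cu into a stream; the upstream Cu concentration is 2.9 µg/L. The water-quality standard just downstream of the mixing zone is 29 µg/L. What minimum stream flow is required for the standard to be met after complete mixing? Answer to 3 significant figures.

Set C_mix = 29: (Q·2.900 + 2000·240.0) / (Q + 2000) = 29
→ Q = 2000·(240.0 − 29)/(29 − 2.900) = 16170 L/s.

16200 L/s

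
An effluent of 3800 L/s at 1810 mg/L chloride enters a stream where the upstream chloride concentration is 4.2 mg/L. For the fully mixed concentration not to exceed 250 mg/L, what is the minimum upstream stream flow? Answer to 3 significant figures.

24100 L/s

Set C_mix = 250: (Q·4.200 + 3800·1810) / (Q + 3800) = 250
→ Q = 3800·(1810 − 250)/(250 − 4.200) = 24120 L/s.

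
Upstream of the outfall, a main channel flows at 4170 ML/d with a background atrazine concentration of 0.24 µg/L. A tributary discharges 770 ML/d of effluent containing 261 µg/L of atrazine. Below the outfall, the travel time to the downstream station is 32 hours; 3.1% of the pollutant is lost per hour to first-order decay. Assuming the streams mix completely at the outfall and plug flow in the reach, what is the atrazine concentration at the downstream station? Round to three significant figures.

14.9 µg/L

Conservation of mass: C = (4170·0.2400 + 770.0·261.0) / 4940 = 202000/4940 = 40.88 µg/L.
3.1%/h lost → k = −ln(1 − 0.031) = 0.03149 h⁻¹.
After decay, C = 40.88 × e^(−kt) = 40.88 × 0.3651 = 14.93 µg/L.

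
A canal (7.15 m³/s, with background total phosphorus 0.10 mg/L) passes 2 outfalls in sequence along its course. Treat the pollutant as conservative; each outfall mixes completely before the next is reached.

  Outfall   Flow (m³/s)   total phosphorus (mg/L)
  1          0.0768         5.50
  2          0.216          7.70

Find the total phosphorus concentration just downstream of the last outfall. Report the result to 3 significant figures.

0.376 mg/L

Outfall 1: combined Q = 7.227 m³/s; C = (7.150·0.1000 + 0.07680·5.500)/7.227 = 0.1574 mg/L.
Outfall 2: combined Q = 7.443 m³/s; C = (7.227·0.1574 + 0.2160·7.700)/7.443 = 0.3763 mg/L.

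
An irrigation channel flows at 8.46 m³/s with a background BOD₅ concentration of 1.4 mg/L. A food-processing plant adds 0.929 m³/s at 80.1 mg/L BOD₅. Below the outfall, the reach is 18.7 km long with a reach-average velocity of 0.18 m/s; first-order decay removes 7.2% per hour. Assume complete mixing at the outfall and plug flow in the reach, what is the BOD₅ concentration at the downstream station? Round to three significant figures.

1.06 mg/L

Mass balance: C = (8.460·1.400 + 0.9290·80.10) / 9.389 = 86.26/9.389 = 9.187 mg/L.
Travel time t = 18.7·1000 / 0.18 = 103900 s = 28.86 h.
7.2%/h lost → k = −ln(1 − 0.072) = 0.07472 h⁻¹.
Decay over the reach: 9.187·exp(−kt) = 9.187·0.1157 = 1.063 mg/L.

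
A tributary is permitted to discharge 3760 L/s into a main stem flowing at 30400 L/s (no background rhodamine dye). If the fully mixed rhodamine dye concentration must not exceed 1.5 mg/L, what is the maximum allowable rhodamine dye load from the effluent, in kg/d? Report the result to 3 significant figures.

Mass balance at the limit: 30400·0 + 3760·Cₑ = 34160·1.5 → Cₑ = 13.63 mg/L.
3760 L/s = 3.760 m³/s. Load = 3.760 m³/s × 13.63 g/m³ × 86 400 s/d = 4427 kg/d.

4430 kg/d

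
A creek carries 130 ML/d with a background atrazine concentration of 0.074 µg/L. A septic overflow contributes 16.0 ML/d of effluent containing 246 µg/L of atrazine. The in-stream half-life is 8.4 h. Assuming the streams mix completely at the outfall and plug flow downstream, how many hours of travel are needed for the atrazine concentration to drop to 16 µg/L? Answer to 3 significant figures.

6.35 h

Conservation of mass: C = (130.0·0.07400 + 16.00·246.0) / 146.0 = 3946/146.0 = 27.02 µg/L.
Half-life 8.4 h → k = ln 2 / 8.4 = 0.08252 h⁻¹ = 1.980 d⁻¹.
27.02·exp(−k·t) = 16 → t = ln(27.02/16)/k = 22870 s = 6.352 h.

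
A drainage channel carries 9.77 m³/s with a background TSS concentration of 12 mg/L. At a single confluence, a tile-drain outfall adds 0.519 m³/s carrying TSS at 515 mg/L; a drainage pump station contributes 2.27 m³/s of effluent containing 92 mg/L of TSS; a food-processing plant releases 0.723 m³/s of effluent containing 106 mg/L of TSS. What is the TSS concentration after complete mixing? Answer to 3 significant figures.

50.4 mg/L

Mixed concentration C = ΣQC/ΣQ = (9.770·12.00 + 0.5190·515.0 + 2.270·92.00 + 0.7230·106.0) / 13.28 = 670.0/13.28 = 50.44 mg/L.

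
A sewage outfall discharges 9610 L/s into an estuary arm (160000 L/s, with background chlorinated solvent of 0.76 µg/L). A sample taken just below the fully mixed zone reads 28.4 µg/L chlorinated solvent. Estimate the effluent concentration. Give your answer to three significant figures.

489 µg/L

Mass balance: 160000·0.7600 + 9610·Cₑ = 169600·28.40
→ Cₑ = (169600·28.40 − 160000·0.7600) / 9610 = 488.6 µg/L.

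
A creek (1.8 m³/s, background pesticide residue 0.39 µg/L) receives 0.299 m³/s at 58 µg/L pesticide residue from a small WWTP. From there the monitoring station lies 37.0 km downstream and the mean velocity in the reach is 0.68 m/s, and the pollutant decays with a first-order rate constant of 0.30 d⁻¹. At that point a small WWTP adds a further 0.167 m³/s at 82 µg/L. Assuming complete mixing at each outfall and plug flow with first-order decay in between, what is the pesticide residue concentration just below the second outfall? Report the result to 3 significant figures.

12.6 µg/L

Conservation of mass: C = (1.800·0.3900 + 0.2990·58.00) / 2.099 = 18.04/2.099 = 8.596 µg/L; combined flow 2.099 m³/s.
Travel time t = 37.0·1000 / 0.68 = 54410 s = 15.11 h.
Applying C = C₀e^(−kt): 8.596 × 0.8278 = 7.117 µg/L.
Second outfall: C = (2.099·7.117 + 0.1670·82.00)/2.266 = 12.64 µg/L.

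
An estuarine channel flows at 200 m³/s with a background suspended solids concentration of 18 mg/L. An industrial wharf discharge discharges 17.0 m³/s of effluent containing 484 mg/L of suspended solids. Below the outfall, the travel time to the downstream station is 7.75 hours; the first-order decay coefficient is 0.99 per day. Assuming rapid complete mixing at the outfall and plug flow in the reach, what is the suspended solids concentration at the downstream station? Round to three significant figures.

39.6 mg/L

Flow-weighted average: C = (200.0·18.00 + 17.00·484.0) / 217.0 = 11830/217.0 = 54.51 mg/L.
Decay over the reach: 54.51·exp(−kt) = 54.51·0.7264 = 39.59 mg/L.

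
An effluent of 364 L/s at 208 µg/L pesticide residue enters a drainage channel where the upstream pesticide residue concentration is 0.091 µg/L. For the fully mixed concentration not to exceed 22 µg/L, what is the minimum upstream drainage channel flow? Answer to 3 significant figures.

Set C_mix = 22: (Q·0.09100 + 364.0·208.0) / (Q + 364.0) = 22
→ Q = 364.0·(208.0 − 22)/(22 − 0.09100) = 3090 L/s.

3090 L/s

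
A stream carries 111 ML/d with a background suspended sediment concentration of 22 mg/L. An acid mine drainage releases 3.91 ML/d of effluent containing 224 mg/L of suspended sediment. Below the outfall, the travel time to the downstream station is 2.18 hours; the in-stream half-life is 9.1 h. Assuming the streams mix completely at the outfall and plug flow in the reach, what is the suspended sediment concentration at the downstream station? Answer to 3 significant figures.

Conservation of mass: C = (111.0·22.00 + 3.910·224.0) / 114.9 = 3318/114.9 = 28.87 mg/L.
Half-life 9.1 h → k = ln 2 / 9.1 = 0.07617 h⁻¹ = 1.828 d⁻¹.
Decay over the reach: 28.87·exp(−kt) = 28.87·0.8470 = 24.46 mg/L.

24.5 mg/L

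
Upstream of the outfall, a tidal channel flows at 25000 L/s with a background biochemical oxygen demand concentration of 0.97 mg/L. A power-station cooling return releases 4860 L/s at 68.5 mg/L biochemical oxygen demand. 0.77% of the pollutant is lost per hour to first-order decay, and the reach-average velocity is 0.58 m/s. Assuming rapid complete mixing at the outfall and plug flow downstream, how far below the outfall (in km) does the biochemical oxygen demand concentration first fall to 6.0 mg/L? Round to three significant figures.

186 km

After mixing, C = (25000·0.9700 + 4860·68.50) / 29860 = 357200/29860 = 11.96 mg/L.
0.77%/h lost → k = −ln(1 − 0.0077) = 0.007730 h⁻¹.
Set 11.96·exp(−k·t) = 6.0 → t = ln(11.96/6.0)/k = 321300 s = 89.25 h.
Distance = v·t = 0.58·321300 = 186400 m = 186.4 km.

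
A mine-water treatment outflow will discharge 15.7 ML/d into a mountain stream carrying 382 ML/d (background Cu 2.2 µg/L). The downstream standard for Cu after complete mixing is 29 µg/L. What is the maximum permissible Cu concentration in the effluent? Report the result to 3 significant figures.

At the limit, (Qr·Cr + Qe·Cₑ)/(Qr + Qe) = 29:
Cₑ = (397.7·29 − 382.0·2.200) / 15.70 = 681.1 µg/L.

681 µg/L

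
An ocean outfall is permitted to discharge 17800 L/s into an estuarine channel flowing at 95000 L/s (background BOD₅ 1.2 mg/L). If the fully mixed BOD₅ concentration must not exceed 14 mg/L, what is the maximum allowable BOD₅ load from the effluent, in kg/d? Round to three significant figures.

Mass balance at the limit: 95000·1.200 + 17800·Cₑ = 112800·14 → Cₑ = 82.31 mg/L.
17800 L/s = 17.80 m³/s. Load = 17.80 m³/s × 82.31 g/m³ × 86 400 s/d = 126600 kg/d.

127000 kg/d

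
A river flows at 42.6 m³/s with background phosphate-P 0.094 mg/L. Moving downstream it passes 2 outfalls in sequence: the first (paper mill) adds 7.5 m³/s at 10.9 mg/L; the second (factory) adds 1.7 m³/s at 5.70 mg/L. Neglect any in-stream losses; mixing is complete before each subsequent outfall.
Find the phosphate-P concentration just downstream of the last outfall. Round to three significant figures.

Outfall 1: combined Q = 50.10 m³/s; C = (42.60·0.09400 + 7.500·10.90)/50.10 = 1.712 mg/L.
Outfall 2: combined Q = 51.80 m³/s; C = (50.10·1.712 + 1.700·5.700)/51.80 = 1.843 mg/L.

1.84 mg/L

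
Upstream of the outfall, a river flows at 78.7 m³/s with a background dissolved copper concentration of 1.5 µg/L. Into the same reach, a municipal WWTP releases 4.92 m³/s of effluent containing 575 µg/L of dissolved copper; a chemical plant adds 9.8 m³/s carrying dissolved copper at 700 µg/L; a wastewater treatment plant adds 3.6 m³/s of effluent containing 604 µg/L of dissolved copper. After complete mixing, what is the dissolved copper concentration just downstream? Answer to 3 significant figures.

123 µg/L

Flow-weighted average: C = (78.70·1.500 + 4.920·575.0 + 9.800·700.0 + 3.600·604.0) / 97.02 = 11980/97.02 = 123.5 µg/L.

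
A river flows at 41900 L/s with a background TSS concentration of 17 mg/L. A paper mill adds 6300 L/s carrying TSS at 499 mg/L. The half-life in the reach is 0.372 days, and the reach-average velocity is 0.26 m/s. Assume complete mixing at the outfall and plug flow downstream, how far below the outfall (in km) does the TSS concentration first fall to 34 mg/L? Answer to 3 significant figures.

Conservation of mass: C = (41900·17.00 + 6300·499.0) / 48200 = 3856000/48200 = 80.00 mg/L.
Half-life 0.372 d → k = ln 2 / 0.372 = 1.863 d⁻¹.
Set 80.00·exp(−k·t) = 34 → t = ln(80.00/34)/k = 39680 s = 11.02 h.
Distance = v·t = 0.26·39680 = 10320 m = 10.32 km.

10.3 km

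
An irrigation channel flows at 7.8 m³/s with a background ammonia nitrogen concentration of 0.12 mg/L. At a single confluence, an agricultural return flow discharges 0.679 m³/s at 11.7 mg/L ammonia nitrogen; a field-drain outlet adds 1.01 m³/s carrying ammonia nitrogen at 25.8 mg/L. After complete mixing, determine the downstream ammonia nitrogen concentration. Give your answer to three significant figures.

Flow-weighted average: C = (7.800·0.1200 + 0.6790·11.70 + 1.010·25.80) / 9.489 = 34.94/9.489 = 3.682 mg/L.

3.68 mg/L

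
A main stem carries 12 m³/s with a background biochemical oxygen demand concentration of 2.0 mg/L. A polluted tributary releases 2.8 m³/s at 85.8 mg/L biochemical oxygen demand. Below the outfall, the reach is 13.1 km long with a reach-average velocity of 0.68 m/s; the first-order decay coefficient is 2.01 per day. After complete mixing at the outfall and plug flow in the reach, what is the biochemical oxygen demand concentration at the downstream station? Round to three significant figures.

11.4 mg/L

After mixing, C = (12.00·2.000 + 2.800·85.80) / 14.80 = 264.2/14.80 = 17.85 mg/L.
Travel time t = 13.1·1000 / 0.68 = 19260 s = 5.351 h.
After decay, C = 17.85 × e^(−kt) = 17.85 × 0.6388 = 11.41 mg/L.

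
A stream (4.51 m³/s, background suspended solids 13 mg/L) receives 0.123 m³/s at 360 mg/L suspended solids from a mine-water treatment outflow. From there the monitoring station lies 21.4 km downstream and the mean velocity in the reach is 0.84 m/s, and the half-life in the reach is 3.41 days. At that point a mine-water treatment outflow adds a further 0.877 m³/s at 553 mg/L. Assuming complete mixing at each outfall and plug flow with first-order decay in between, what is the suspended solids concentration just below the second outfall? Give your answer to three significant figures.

After mixing, C = (4.510·13.00 + 0.1230·360.0) / 4.633 = 102.9/4.633 = 22.21 mg/L; combined flow 4.633 m³/s.
Travel time t = 21.4·1000 / 0.84 = 25480 s = 7.077 h.
Half-life 3.41 d → k = ln 2 / 3.41 = 0.2033 d⁻¹.
First-order decay: C = 22.21·exp(−k·t) = 22.21·0.9418 = 20.92 mg/L.
Second outfall: C = (4.633·20.92 + 0.8770·553.0)/5.510 = 105.6 mg/L.

106 mg/L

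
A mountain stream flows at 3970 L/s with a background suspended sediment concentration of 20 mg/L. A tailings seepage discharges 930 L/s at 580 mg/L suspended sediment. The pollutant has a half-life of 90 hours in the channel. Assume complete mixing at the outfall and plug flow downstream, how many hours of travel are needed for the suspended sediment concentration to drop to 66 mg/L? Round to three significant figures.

After mixing, C = (3970·20.00 + 930.0·580.0) / 4900 = 618800/4900 = 126.3 mg/L.
Half-life 90 h → k = ln 2 / 90 = 0.007702 h⁻¹ = 0.1848 d⁻¹.
126.3·exp(−k·t) = 66 → t = ln(126.3/66)/k = 303300 s = 84.25 h.

84.3 h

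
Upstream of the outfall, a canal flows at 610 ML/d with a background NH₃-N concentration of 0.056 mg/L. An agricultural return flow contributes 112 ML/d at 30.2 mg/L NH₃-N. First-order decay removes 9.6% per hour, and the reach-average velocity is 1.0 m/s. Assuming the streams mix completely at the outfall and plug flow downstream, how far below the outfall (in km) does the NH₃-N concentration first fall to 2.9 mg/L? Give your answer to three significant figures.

17.5 km

Mass balance: C = (610.0·0.05600 + 112.0·30.20) / 722.0 = 3417/722.0 = 4.732 mg/L.
9.6%/h lost → k = −ln(1 − 0.096) = 0.1009 h⁻¹.
Set 4.732·exp(−k·t) = 2.9 → t = ln(4.732/2.9)/k = 17470 s = 4.852 h.
Distance = v·t = 1.0·17470 = 17470 m = 17.47 km.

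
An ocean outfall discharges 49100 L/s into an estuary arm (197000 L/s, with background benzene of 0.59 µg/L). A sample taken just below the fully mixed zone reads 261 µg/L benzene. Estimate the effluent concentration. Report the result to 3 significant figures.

Mass balance: 197000·0.5900 + 49100·Cₑ = 246100·261.0
→ Cₑ = (246100·261.0 − 197000·0.5900) / 49100 = 1306 µg/L.

1310 µg/L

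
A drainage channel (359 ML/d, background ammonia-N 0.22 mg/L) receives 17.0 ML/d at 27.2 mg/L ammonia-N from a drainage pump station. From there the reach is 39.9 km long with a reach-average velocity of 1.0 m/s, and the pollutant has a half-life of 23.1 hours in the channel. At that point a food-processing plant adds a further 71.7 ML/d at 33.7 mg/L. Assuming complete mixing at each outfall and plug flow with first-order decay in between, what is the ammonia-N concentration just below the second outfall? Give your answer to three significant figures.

Flow-weighted average: C = (359.0·0.2200 + 17.00·27.20) / 376.0 = 541.4/376.0 = 1.440 mg/L; combined flow 376.0 ML/d.
Travel time t = 39.9·1000 / 1.0 = 39900 s = 11.08 h.
Half-life 23.1 h → k = ln 2 / 23.1 = 0.03001 h⁻¹ = 0.7202 d⁻¹.
First-order decay: C = 1.440·exp(−k·t) = 1.440·0.7171 = 1.032 mg/L.
At the second outfall, C = (376.0·1.032 + 71.70·33.70) / (376.0 + 71.70) = 6.264 mg/L.

6.26 mg/L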